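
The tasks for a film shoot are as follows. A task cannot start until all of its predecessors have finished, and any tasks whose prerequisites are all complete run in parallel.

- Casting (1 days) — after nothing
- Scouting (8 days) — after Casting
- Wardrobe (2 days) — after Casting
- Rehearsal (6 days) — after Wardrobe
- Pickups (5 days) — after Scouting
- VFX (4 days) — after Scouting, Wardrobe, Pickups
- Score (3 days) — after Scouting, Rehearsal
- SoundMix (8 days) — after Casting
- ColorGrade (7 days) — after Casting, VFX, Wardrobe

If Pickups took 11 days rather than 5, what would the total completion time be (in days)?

Critical path before the change: Casting→Scouting→Pickups→VFX→ColorGrade = 1+8+5+4+7 = 25 giving 25 days.
Pickups lies on that path, so at 11 days the path becomes 31 days.
The critical path is still Casting→Scouting→Pickups→VFX→ColorGrade; finish is now 31 days.

31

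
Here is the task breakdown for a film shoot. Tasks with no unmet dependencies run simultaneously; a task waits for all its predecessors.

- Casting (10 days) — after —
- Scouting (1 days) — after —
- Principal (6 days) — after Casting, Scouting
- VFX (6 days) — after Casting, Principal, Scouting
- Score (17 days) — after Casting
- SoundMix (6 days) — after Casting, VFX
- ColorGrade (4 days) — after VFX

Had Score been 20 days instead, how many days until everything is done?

30

Actual critical path: Casting→Principal→VFX→SoundMix = 10+6+6+6 = 28 ⇒ 28 days.
Score is off the critical path — its longest chain is 27 days, giving 1 of slack.
The binding chain switches to Casting→Score = 10+20 = 30; finish 30 days.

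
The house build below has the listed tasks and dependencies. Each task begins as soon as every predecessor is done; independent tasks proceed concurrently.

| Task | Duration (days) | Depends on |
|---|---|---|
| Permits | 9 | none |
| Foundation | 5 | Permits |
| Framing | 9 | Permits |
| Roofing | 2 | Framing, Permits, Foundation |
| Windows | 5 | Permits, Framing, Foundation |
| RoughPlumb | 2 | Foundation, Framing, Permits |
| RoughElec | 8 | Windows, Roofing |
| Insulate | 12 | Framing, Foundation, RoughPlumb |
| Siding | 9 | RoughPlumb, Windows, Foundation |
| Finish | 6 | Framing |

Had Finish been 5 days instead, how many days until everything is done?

32

Actual critical path: Permits→Framing→Windows→Siding = 9+9+5+9 = 32 ⇒ 32 days.
The longest path through Finish is only 24 days, so Finish has float 8.
That remains the longest chain; total 32 days.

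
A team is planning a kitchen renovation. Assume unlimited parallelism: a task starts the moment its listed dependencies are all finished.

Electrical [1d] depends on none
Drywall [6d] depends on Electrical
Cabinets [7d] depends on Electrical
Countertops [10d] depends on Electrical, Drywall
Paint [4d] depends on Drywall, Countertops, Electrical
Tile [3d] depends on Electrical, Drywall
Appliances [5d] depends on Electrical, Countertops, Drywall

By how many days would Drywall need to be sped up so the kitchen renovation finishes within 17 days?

Current finish: 22 days; target: 17.
Drywall is on every critical path, so each day cut from Drywall cuts the finish by one (this holds down to a finish of 17).
Need 22 − 17 = 5 days off Drywall → Drywall becomes 1 day, finish becomes 17.

5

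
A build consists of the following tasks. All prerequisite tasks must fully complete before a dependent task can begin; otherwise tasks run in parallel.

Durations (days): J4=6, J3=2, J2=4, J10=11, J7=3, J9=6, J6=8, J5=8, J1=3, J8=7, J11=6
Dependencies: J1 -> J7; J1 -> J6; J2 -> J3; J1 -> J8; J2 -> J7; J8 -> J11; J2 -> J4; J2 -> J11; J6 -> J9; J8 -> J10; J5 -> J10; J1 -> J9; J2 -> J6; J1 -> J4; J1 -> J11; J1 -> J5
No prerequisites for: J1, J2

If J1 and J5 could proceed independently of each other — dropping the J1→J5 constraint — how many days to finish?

Original critical path: J1→J5→J10 = 3+8+11 = 22 ⇒ 22 days.
Without J1→J5, J5's earliest start moves from 3 to 0.
The longest chain is now J1→J8→J10 = 3+7+11 = 21, so the build takes 21 days.

21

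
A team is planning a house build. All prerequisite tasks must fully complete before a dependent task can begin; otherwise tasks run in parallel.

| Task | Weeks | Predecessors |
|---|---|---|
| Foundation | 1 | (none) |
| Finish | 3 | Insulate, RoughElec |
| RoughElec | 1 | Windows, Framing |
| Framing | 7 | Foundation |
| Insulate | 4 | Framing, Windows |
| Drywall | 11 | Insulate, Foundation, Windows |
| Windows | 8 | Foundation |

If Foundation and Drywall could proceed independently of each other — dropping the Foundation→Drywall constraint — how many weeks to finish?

24

Before: longest chain Foundation→Windows→Insulate→Drywall = 1+8+4+11 = 24, finish 24.
Dropping Foundation→Drywall doesn't change Drywall's earliest start (13); another predecessor still binds.
New critical path: Foundation→Windows→Insulate→Drywall = 1+8+4+11 = 24 ⇒ 24 weeks.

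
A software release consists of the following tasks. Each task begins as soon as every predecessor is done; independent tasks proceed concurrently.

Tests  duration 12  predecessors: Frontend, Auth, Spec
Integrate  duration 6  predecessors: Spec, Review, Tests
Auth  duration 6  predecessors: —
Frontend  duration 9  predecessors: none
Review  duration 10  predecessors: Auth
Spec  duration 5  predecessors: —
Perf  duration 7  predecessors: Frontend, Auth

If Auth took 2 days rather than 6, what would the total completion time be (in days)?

As given, the longest chain is Frontend→Tests→Integrate = 9+12+6 = 27, so the finish is 27 days.
Auth has 3 days of float (longest path through it is 24).
That remains the longest chain; total 27 days.

27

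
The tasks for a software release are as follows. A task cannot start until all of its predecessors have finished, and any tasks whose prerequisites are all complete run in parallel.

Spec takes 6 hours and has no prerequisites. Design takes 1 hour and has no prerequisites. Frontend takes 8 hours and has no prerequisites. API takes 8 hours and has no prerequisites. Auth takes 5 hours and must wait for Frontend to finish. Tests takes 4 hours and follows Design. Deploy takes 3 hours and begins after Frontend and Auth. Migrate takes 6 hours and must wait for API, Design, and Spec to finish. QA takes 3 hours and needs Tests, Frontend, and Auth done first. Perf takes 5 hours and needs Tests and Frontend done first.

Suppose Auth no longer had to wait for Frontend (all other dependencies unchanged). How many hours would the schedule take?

Before: longest chain Frontend→Auth→Deploy = 8+5+3 = 16, finish 16.
Without Frontend→Auth, Auth's earliest start moves from 8 to 0.
The longest chain is now API→Migrate = 8+6 = 14, so the schedule takes 14 hours.

14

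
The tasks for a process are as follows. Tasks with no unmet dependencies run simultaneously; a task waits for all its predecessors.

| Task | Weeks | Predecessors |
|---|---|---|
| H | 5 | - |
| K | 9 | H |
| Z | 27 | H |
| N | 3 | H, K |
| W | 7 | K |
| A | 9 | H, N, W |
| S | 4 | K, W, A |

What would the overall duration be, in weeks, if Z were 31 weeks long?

Actual critical path: H→K→W→A→S = 5+9+7+9+4 = 34 ⇒ 34 weeks.
The longest path through Z is only 32 weeks, so Z has float 2.
The binding chain switches to H→Z = 5+31 = 36; finish 36 weeks.

36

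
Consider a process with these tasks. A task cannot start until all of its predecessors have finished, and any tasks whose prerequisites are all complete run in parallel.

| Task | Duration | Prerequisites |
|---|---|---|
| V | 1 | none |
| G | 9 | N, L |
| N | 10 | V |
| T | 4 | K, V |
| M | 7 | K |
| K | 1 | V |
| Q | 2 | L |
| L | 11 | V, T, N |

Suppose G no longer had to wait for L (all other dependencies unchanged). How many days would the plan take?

24

Before: longest chain V→N→L→G = 1+10+11+9 = 31, finish 31.
Without L→G, G's earliest start moves from 22 to 11.
New critical path: V→N→L→Q = 1+10+11+2 = 24 ⇒ 24 days.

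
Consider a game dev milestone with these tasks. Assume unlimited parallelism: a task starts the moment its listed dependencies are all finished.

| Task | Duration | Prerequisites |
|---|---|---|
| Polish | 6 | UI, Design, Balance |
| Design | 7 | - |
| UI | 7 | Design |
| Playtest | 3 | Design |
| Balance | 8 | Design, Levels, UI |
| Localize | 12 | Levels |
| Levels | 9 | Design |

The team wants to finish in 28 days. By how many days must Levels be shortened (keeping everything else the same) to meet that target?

2

Current finish: 30 days; target: 28.
Levels is on every critical path, so each day cut from Levels cuts the finish by one (this holds down to a finish of 28).
Need 30 − 28 = 2 days off Levels → Levels becomes 7 days, finish becomes 28.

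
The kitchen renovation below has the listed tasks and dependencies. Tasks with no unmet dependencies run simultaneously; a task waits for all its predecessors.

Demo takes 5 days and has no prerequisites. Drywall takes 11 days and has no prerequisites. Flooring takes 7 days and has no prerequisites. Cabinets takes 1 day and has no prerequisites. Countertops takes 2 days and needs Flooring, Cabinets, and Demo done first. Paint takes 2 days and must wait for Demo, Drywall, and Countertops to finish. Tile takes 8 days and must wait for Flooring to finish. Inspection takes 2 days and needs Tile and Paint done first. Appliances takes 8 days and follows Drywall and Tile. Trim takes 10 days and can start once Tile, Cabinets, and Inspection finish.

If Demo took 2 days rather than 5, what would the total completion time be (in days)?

27

The binding path is Flooring→Tile→Inspection→Trim = 7+8+2+10 = 27; finish at 27 days.
Demo has 6 days of float (longest path through it is 21).
That remains the longest chain; total 27 days.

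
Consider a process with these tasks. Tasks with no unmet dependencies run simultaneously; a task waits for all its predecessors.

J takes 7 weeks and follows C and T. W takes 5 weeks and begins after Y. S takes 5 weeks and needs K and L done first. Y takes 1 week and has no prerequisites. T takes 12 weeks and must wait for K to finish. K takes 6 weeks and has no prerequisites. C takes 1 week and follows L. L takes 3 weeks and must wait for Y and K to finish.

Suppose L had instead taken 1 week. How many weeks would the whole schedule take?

Actual critical path: K→T→J = 6+12+7 = 25 ⇒ 25 weeks.
The longest path through L is only 17 weeks, so L has float 8.
No other chain overtakes it, so the finish is 25 weeks.

25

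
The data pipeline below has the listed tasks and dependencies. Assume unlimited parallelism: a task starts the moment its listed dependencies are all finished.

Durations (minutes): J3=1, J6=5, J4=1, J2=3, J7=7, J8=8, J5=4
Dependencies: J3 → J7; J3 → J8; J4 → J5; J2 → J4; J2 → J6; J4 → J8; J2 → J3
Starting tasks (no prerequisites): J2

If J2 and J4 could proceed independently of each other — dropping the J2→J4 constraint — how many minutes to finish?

Original critical path: J2→J3→J8 = 3+1+8 = 12 ⇒ 12 minutes.
Without J2→J4, J4's earliest start moves from 3 to 0.
After: J2→J3→J8 = 3+1+8 = 12 → 12 minutes.

12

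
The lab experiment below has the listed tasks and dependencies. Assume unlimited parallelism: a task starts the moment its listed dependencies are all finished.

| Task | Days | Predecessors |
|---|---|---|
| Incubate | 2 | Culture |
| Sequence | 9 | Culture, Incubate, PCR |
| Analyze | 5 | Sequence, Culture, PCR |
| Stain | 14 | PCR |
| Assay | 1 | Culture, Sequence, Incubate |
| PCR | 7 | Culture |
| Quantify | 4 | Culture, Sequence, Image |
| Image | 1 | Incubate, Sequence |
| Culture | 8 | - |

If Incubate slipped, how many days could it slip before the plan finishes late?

5

The longest chain is Culture→PCR→Sequence→Analyze = 8+7+9+5 = 29; overall finish 29 days.
Longest path through Incubate: 24 days (earliest finish 10, latest finish 15).
Float = 29 − 24 = 5.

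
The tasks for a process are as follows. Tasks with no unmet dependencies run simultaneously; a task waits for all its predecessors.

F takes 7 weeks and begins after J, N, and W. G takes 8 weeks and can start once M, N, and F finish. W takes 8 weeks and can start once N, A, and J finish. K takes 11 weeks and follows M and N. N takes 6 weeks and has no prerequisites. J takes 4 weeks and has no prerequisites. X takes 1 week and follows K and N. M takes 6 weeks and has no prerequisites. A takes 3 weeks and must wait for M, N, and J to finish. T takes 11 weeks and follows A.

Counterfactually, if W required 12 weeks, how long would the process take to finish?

36

Baseline: N→A→W→F→G = 6+3+8+7+8 = 32 → 32 weeks.
W lies on that path, so at 12 weeks the path becomes 36 weeks.
The critical path is still N→A→W→F→G; finish is now 36 weeks.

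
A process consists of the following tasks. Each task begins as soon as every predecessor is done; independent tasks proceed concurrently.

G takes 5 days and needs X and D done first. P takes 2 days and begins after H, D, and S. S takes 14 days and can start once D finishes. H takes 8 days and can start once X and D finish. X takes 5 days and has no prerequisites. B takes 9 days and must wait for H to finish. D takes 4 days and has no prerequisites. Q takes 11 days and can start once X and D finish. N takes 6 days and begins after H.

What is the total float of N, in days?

3

The longest chain is X→H→B = 5+8+9 = 22; overall finish 22 days.
Longest path through N: 19 days (earliest finish 19, latest finish 22).
So N can slip 22 − 19 = 3 days.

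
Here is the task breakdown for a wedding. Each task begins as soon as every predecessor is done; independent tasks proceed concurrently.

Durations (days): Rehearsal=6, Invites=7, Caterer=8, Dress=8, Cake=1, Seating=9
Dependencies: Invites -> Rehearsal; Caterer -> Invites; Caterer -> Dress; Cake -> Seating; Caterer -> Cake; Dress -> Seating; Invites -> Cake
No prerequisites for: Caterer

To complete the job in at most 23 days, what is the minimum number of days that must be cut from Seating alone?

2

Current finish: 25 days; target: 23.
Seating is on every critical path, so each day cut from Seating cuts the finish by one (this holds down to a finish of 21).
Need 25 − 23 = 2 days off Seating → Seating becomes 7 days, finish becomes 23.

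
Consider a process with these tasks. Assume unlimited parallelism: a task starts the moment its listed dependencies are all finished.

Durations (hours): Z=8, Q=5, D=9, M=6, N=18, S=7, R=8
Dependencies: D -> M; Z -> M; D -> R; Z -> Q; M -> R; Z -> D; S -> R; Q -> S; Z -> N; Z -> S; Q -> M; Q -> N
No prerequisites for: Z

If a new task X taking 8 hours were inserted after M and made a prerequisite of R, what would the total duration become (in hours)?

Originally the process takes 31 hours.
With X inserted, R now waits for max(D, S, M, X).
New critical path: Z→D→M→X→R = 8+9+6+8+8 = 39 ⇒ 39 hours.

39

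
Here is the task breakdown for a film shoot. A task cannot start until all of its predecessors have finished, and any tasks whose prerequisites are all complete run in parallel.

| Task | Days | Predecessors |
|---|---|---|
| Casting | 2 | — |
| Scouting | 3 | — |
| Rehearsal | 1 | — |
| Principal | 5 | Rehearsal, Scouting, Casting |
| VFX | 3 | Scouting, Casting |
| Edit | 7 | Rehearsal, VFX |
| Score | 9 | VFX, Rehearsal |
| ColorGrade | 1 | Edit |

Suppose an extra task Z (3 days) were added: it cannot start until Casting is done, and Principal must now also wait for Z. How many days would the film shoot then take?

Originally the film shoot takes 15 days.
With Z inserted, Principal now waits for max(Rehearsal, Scouting, Casting, Z).
New critical path: Scouting→VFX→Score = 3+3+9 = 15 ⇒ 15 days.

15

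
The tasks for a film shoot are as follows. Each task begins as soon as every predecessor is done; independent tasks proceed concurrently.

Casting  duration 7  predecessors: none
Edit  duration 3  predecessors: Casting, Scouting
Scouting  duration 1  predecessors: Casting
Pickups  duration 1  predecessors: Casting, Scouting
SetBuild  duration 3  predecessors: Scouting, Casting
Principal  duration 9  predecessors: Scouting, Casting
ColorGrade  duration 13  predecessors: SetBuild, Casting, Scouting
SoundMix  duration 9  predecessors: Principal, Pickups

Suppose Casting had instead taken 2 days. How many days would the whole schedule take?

The binding path is Casting→Scouting→Principal→SoundMix = 7+1+9+9 = 26; finish at 26 days.
Since Casting is critical, the -5 change carries straight to that chain (now 21 days).
No other chain overtakes it, so the finish is 21 days.

21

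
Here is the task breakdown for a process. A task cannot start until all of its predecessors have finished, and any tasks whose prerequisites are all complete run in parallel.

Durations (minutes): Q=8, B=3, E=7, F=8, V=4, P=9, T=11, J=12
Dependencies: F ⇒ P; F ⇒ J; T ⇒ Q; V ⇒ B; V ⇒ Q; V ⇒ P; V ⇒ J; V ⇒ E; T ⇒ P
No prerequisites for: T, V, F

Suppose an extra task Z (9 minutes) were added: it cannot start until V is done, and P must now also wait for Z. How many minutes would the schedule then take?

22

Originally the schedule takes 20 minutes.
With Z inserted, P now waits for max(T, V, F, Z).
New critical path: V→Z→P = 4+9+9 = 22 ⇒ 22 minutes.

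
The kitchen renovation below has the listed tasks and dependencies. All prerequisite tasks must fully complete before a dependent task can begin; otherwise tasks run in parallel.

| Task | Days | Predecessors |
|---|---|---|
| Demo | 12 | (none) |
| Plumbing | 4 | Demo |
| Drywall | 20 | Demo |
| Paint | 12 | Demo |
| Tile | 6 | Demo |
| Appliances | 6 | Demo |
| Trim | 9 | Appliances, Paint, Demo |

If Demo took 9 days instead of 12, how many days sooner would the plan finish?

3

As given, the longest chain is Demo→Paint→Trim = 12+12+9 = 33, so the finish is 33 days.
Demo lies on that path, so at 9 days the path becomes 30 days.
The critical path is still Demo→Paint→Trim; finish is now 30 days.
Change in finish: 30 − 33 = -3 days.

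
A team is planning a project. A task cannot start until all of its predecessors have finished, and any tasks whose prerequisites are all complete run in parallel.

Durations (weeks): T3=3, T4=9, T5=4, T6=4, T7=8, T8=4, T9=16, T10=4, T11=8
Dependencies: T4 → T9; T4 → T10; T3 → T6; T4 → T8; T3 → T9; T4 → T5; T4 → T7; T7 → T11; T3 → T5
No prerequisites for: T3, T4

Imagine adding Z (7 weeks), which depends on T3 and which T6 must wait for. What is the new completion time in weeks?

25

Originally the job takes 25 weeks.
With Z inserted, T6 now waits for max(T3, Z).
New critical path: T4→T7→T11 = 9+8+8 = 25 ⇒ 25 weeks.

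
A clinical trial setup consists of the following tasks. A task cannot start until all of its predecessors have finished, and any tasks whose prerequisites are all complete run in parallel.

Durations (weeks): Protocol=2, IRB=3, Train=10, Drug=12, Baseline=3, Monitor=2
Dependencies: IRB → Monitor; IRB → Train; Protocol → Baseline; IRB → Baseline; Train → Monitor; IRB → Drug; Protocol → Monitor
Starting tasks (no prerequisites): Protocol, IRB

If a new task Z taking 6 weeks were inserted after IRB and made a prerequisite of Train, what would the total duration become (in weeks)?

Originally the job takes 15 weeks.
With Z inserted, Train now waits for max(IRB, Z).
New critical path: IRB→Z→Train→Monitor = 3+6+10+2 = 21 ⇒ 21 weeks.

21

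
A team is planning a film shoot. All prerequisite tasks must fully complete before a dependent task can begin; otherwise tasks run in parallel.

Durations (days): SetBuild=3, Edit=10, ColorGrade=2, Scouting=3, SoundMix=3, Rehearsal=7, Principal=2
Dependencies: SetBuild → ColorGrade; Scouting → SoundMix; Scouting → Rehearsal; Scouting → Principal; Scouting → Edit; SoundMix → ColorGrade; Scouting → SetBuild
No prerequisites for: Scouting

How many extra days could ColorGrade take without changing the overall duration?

5

Scouting→Edit = 3+10 = 13 sets the makespan at 13 days.
ColorGrade finishes as early as 8 and must finish by 13.
Slack of ColorGrade = 11 − 6 = 5 days.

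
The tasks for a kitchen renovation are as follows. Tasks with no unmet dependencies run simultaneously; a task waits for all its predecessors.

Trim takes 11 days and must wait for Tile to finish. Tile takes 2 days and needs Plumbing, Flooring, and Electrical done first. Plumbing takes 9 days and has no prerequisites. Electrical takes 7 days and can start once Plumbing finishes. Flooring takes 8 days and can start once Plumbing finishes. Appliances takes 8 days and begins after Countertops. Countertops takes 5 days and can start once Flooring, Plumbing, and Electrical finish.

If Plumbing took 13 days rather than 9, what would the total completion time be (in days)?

34

The binding path is Plumbing→Flooring→Countertops→Appliances = 9+8+5+8 = 30; finish at 30 days.
Plumbing is on the critical path; changing it to 13 makes that path 34 days.
No other chain overtakes it, so the finish is 34 days.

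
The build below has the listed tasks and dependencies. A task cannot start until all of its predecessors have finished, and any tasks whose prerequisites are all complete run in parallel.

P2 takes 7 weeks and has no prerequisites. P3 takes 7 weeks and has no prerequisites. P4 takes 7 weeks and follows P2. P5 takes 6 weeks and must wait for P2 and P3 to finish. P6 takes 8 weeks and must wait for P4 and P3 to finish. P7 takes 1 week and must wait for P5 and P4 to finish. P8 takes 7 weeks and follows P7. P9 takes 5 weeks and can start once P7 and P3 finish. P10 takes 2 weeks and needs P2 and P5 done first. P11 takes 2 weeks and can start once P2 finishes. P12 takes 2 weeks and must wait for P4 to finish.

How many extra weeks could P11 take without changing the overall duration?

Critical path: P2→P4→P6 = 7+7+8 = 22, so the finish is 22 weeks.
Longest path through P11: 9 weeks (earliest finish 9, latest finish 22).
So P11 can slip 22 − 9 = 13 weeks.

13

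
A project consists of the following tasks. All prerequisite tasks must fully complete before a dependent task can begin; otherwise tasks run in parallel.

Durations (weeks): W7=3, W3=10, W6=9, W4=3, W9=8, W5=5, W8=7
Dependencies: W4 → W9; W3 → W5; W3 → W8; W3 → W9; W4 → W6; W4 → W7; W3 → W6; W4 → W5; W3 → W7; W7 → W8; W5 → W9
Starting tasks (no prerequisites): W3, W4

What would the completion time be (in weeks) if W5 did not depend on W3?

With the dependency in place, W3→W5→W9 = 10+5+8 = 23 sets the finish at 23 weeks.
Without W3→W5, W5's earliest start moves from 10 to 3.
New critical path: W3→W7→W8 = 10+3+7 = 20 ⇒ 20 weeks.

20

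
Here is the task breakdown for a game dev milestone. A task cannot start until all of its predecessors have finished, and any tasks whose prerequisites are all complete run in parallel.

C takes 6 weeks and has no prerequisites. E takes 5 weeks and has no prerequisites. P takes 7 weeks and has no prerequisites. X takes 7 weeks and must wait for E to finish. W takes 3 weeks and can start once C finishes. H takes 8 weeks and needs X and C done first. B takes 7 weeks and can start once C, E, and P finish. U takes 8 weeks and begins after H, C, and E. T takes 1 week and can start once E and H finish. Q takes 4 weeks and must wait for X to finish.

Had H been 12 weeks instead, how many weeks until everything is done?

32

Critical path before the change: E→X→H→U = 5+7+8+8 = 28 giving 28 weeks.
H lies on that path, so at 12 weeks the path becomes 32 weeks.
That remains the longest chain; total 32 weeks.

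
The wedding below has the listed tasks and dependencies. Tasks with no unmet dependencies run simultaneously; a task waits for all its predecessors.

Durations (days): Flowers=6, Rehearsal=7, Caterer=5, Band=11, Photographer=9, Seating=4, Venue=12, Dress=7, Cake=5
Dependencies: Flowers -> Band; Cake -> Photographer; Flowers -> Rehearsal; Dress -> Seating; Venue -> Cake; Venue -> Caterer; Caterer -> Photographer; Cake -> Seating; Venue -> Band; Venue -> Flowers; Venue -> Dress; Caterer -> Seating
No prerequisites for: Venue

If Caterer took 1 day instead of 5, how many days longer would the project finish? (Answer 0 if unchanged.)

0

Baseline: Venue→Flowers→Band = 12+6+11 = 29 → 29 days.
Caterer is off the critical path — its longest chain is 26 days, giving 3 of slack.
No other chain overtakes it, so the finish is 29 days.
Change in finish: 29 − 29 = +0 days.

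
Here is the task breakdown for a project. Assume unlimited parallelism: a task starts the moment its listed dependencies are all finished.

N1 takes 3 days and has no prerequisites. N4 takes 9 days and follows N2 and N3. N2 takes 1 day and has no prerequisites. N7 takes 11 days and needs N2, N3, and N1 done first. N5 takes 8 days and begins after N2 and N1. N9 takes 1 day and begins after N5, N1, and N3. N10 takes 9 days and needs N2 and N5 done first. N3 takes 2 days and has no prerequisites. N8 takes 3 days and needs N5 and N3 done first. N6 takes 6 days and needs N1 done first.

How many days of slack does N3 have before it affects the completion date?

7

N1→N5→N10 = 3+8+9 = 20 sets the makespan at 20 days.
The longest chain containing N3 totals 13 days.
So N3 can slip 9 − 2 = 7 days.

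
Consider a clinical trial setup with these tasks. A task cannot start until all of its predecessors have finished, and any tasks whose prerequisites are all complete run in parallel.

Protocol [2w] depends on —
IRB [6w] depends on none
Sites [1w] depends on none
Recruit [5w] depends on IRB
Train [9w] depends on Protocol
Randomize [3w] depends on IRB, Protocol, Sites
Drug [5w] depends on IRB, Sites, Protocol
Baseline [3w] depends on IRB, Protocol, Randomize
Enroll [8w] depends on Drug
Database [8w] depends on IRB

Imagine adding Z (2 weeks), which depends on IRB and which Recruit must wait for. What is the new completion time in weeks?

19

Originally the plan takes 19 weeks.
With Z inserted, Recruit now waits for max(IRB, Z).
New critical path: IRB→Drug→Enroll = 6+5+8 = 19 ⇒ 19 weeks.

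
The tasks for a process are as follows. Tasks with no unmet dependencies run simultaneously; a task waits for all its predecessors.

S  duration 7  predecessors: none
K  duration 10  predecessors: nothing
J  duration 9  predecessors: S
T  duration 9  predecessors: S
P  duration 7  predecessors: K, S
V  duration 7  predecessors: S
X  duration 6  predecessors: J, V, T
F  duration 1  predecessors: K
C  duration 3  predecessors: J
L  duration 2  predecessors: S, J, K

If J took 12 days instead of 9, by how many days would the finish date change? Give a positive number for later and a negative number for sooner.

Baseline: S→J→X = 7+9+6 = 22 → 22 days.
J lies on that path, so at 12 days the path becomes 25 days.
No other chain overtakes it, so the finish is 25 days.
Change in finish: 25 − 22 = +3 days.

3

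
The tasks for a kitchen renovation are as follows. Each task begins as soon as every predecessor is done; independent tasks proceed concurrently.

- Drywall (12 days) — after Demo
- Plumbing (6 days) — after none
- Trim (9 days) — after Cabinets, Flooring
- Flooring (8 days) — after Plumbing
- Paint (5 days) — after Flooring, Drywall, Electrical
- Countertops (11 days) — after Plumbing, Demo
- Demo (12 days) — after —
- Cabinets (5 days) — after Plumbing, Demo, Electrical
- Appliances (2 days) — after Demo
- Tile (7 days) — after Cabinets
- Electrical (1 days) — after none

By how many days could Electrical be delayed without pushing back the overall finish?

14

Demo→Drywall→Paint = 12+12+5 = 29 sets the makespan at 29 days.
Longest path through Electrical: 15 days (earliest finish 1, latest finish 15).
Slack of Electrical = 14 − 0 = 14 days.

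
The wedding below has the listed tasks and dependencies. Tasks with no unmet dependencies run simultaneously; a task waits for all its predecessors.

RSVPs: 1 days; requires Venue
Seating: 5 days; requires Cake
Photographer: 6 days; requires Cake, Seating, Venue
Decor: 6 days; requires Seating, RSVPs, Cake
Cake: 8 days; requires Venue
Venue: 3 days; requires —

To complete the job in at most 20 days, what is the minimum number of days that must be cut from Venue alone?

Current finish: 22 days; target: 20.
Venue is on every critical path, so each day cut from Venue cuts the finish by one (this holds down to a finish of 20).
Need 22 − 20 = 2 days off Venue → Venue becomes 1 day, finish becomes 20.

2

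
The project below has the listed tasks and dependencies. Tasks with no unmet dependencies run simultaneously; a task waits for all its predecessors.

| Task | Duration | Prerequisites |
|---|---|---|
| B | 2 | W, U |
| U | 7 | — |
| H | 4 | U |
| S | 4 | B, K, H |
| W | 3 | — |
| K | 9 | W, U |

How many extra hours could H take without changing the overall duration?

5

U→K→S = 7+9+4 = 20 sets the makespan at 20 hours.
Longest path through H: 15 hours (earliest finish 11, latest finish 16).
So H can slip 16 − 11 = 5 hours.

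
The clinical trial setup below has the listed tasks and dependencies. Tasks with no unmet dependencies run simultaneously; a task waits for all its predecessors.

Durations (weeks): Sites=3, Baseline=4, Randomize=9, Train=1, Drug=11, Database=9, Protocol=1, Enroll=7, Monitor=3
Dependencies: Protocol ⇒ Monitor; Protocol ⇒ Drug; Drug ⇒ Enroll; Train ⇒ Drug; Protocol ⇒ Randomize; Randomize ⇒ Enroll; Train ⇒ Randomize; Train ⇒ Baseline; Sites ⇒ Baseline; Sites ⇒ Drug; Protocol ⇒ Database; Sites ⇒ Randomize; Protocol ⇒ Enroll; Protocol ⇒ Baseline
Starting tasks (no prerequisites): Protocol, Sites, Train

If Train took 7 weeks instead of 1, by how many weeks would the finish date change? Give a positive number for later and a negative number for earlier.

Baseline: Sites→Drug→Enroll = 3+11+7 = 21 → 21 weeks.
Train has 2 weeks of float (longest path through it is 19).
The binding chain switches to Train→Drug→Enroll = 7+11+7 = 25; finish 25 weeks.
Change in finish: 25 − 21 = +4 weeks.

4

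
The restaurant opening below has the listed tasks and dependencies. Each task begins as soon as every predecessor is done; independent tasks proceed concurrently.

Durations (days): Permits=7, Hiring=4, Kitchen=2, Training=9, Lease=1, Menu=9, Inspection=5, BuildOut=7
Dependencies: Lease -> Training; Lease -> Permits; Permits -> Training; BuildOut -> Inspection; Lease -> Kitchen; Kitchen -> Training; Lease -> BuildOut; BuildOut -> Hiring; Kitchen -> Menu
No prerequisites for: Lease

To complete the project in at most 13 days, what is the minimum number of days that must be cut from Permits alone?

4

Current finish: 17 days; target: 13.
Permits is on every critical path, so each day cut from Permits cuts the finish by one (this holds down to a finish of 13).
Need 17 − 13 = 4 days off Permits → Permits becomes 3 days, finish becomes 13.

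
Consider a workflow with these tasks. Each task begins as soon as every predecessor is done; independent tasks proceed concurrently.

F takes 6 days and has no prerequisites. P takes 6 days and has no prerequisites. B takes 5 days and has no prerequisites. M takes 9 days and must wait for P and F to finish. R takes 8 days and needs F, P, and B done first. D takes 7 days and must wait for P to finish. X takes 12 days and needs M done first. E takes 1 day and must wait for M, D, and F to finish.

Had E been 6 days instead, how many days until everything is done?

As given, the longest chain is F→M→X = 6+9+12 = 27, so the finish is 27 days.
E is off the critical path — its longest chain is 16 days, giving 11 of slack.
No other chain overtakes it, so the finish is 27 days.

27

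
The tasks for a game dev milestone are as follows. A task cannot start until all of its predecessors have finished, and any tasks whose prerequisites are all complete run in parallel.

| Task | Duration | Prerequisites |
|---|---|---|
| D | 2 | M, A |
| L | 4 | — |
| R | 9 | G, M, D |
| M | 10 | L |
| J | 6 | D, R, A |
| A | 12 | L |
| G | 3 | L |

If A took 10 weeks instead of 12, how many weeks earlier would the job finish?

Baseline: L→A→D→R→J = 4+12+2+9+6 = 33 → 33 weeks.
A is on the critical path; changing it to 10 makes that path 31 weeks.
No other chain overtakes it, so the finish is 31 weeks.
Change in finish: 31 − 33 = -2 weeks.

2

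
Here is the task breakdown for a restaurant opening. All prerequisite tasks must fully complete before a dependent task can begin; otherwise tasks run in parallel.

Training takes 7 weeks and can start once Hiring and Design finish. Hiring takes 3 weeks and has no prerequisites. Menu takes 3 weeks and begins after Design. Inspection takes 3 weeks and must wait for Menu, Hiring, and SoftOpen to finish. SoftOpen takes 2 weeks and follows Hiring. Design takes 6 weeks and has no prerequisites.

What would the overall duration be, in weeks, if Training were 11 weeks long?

17

Critical path before the change: Design→Training = 6+7 = 13 giving 13 weeks.
Since Training is critical, the +4 change carries straight to that chain (now 17 weeks).
That remains the longest chain; total 17 weeks.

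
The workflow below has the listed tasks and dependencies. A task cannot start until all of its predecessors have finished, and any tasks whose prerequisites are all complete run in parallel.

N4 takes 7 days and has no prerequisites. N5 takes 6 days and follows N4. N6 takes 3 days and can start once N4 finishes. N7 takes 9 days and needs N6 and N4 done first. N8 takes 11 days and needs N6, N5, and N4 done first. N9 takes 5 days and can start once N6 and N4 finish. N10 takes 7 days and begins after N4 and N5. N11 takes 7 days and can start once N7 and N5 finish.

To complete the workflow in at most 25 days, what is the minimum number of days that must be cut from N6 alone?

Current finish: 26 days; target: 25.
N6 is on every critical path, so each day cut from N6 cuts the finish by one (this holds down to a finish of 24).
Need 26 − 25 = 1 day off N6 → N6 becomes 2 days, finish becomes 25.

1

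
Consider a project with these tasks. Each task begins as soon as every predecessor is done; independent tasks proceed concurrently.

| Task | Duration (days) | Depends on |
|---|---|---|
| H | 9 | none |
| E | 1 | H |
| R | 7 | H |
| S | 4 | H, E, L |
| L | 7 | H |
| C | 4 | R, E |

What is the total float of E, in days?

6

Critical path: H→L→S = 9+7+4 = 20, so the finish is 20 days.
The longest chain containing E totals 14 days.
Float = 20 − 14 = 6.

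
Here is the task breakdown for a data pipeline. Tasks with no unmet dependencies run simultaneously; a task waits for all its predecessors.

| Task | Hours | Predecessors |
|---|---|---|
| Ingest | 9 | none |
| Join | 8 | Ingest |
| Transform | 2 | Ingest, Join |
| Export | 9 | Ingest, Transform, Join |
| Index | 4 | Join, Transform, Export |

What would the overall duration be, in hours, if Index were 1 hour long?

The binding path is Ingest→Join→Transform→Export→Index = 9+8+2+9+4 = 32; finish at 32 hours.
Since Index is critical, the -3 change carries straight to that chain (now 29 hours).
The critical path is still Ingest→Join→Transform→Export→Index; finish is now 29 hours.

29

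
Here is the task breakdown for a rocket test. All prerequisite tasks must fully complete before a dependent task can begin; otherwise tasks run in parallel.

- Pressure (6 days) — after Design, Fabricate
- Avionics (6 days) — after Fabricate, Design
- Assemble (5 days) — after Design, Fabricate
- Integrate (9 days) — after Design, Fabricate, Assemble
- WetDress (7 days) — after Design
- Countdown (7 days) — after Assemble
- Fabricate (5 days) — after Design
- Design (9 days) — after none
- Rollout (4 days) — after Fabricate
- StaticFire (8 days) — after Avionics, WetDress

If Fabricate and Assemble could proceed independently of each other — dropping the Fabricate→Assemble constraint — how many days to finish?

28

With the dependency in place, Design→Fabricate→Avionics→StaticFire = 9+5+6+8 = 28 sets the finish at 28 days.
Without Fabricate→Assemble, Assemble's earliest start moves from 14 to 9.
New critical path: Design→Fabricate→Avionics→StaticFire = 9+5+6+8 = 28 ⇒ 28 days.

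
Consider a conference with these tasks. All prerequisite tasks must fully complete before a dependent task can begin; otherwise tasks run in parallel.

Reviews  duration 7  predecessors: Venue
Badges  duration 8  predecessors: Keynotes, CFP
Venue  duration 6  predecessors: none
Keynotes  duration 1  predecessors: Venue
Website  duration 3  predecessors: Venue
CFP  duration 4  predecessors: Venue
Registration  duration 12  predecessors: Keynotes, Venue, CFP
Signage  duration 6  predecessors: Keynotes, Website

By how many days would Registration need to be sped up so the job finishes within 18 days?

4

Current finish: 22 days; target: 18.
Registration is on every critical path, so each day cut from Registration cuts the finish by one (this holds down to a finish of 18).
Need 22 − 18 = 4 days off Registration → Registration becomes 8 days, finish becomes 18.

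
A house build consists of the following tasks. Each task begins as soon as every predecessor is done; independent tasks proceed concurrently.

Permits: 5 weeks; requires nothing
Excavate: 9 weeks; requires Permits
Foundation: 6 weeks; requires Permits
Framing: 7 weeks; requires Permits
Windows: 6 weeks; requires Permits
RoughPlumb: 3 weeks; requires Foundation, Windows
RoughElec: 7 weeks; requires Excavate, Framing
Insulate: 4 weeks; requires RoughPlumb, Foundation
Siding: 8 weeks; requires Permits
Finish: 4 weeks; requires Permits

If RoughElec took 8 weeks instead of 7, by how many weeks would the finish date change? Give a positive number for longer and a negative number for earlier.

Baseline: Permits→Excavate→RoughElec = 5+9+7 = 21 → 21 weeks.
Since RoughElec is critical, the +1 change carries straight to that chain (now 22 weeks).
That remains the longest chain; total 22 weeks.
Change in finish: 22 − 21 = +1 weeks.

1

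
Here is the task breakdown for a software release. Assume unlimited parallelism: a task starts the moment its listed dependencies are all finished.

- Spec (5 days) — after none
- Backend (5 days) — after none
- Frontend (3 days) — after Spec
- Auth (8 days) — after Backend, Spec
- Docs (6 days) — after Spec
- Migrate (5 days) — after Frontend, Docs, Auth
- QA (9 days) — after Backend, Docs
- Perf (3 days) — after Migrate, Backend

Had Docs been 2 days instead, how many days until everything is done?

Critical path before the change: Spec→Auth→Migrate→Perf = 5+8+5+3 = 21 giving 21 days.
Docs has 1 day of float (longest path through it is 20).
No other chain overtakes it, so the finish is 21 days.

21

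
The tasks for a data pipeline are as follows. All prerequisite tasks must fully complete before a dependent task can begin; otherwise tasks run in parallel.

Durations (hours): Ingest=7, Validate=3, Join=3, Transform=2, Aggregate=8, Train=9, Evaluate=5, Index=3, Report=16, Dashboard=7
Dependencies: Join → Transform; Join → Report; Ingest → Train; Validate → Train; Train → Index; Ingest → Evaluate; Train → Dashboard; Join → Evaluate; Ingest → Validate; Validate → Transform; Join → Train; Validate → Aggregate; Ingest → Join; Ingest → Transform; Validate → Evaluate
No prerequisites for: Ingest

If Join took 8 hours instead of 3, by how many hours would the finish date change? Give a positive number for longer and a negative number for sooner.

Actual critical path: Ingest→Join→Train→Dashboard = 7+3+9+7 = 26 ⇒ 26 hours.
Since Join is critical, the +5 change carries straight to that chain (now 31 hours).
That remains the longest chain; total 31 hours.
Change in finish: 31 − 26 = +5 hours.

5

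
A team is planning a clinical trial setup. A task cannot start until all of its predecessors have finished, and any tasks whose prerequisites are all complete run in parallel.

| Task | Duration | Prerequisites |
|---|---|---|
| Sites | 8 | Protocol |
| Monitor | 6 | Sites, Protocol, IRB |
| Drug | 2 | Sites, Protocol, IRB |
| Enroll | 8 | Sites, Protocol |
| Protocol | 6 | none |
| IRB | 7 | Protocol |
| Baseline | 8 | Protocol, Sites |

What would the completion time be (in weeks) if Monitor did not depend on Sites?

With the dependency in place, Protocol→Sites→Baseline = 6+8+8 = 22 sets the finish at 22 weeks.
Without Sites→Monitor, Monitor's earliest start moves from 14 to 13.
After: Protocol→Sites→Baseline = 6+8+8 = 22 → 22 weeks.

22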